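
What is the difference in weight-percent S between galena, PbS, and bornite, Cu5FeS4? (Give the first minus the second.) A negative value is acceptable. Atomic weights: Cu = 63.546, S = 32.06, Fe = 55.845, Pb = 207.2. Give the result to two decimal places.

First mineral: 32.060 g S in 239.260 g formula = 13.40 wt% S.
Second mineral: 128.240 g S in 501.815 g formula = 25.56 wt% S.
13.40% − 25.56% gives a difference of -12.16 percentage points.

-12.16 percentage points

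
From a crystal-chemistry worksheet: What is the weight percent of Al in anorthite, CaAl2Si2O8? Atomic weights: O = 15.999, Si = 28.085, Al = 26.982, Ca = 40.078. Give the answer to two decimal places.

19.40 wt%

Molar mass of CaAl2Si2O8: 1*40.078 + 2*26.982 + 2*28.085 + 8*15.999 = 278.204 g/mol.
Mass of Al per formula unit: 2 × 26.982 = 53.964 g.
Weight fraction Al = 53.964 / 278.204 = 0.1940.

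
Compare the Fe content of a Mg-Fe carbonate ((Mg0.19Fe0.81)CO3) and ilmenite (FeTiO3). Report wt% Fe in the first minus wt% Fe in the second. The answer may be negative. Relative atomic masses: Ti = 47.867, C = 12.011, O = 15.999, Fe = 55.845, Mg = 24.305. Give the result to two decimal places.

First mineral: 45.234 g Fe in 109.860 g formula = 41.17 wt% Fe.
Second mineral: 55.845 g Fe in 151.709 g formula = 36.81 wt% Fe.
41.17% − 36.81% gives a difference of 4.36 percentage points.

4.36 percentage points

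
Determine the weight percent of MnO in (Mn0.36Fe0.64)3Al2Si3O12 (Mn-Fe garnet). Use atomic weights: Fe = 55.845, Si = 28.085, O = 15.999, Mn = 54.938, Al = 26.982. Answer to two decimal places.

15.42 wt%

Formula mass = 496.762 g/mol.
1.08 Mn → 1.0800 mol MnO per formula unit; M(MnO) = 70.937, so MnO mass = 76.612 g.
76.612/496.762 × 100 = 15.42 wt%.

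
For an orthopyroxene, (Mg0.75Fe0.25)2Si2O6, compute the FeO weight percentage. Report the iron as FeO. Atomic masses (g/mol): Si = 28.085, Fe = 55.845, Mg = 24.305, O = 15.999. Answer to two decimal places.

Formula mass = 216.544 g/mol.
0.50 Fe → 0.5000 mol FeO per formula unit; M(FeO) = 71.844, so FeO mass = 35.922 g.
35.922/216.544 × 100 = 16.59 wt%.

16.59 wt%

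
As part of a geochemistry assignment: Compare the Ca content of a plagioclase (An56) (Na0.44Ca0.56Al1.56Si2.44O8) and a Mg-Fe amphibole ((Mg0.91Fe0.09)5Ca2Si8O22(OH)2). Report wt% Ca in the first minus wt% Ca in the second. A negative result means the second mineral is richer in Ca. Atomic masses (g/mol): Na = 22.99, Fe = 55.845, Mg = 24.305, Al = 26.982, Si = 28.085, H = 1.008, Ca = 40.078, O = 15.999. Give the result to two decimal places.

M(Na0.44Ca0.56Al1.56Si2.44O8) = 271.171 g/mol, so wt% Ca = 22.444/271.171 × 100 = 8.28%.
M((Mg0.91Fe0.09)5Ca2Si8O22(OH)2) = 826.546 g/mol, so wt% Ca = 80.156/826.546 × 100 = 9.70%.
8.28 − 9.70 = -1.42 pp.

-1.42 percentage points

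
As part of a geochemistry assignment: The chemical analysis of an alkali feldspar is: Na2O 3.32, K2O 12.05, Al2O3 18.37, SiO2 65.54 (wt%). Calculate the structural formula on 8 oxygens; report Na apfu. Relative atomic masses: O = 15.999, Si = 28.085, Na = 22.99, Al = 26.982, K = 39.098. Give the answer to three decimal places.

Na2O: 3.32/61.979 = 0.05357 mol → 0.10714 mol Na, 0.05357 mol O.
K2O: 12.05/94.195 = 0.12793 mol → 0.25586 mol K, 0.12793 mol O.
Al2O3: 18.37/101.961 = 0.18017 mol → 0.36034 mol Al, 0.54051 mol O.
SiO2: 65.54/60.083 = 1.09082 mol → 1.09082 mol Si, 2.18164 mol O.
Total oxygen = 2.90365 mol. Normalization factor = 8/2.90365 = 2.75515.
Na per 8 O = 0.10714 × 2.75515 = 0.295.

0.295 Na apfu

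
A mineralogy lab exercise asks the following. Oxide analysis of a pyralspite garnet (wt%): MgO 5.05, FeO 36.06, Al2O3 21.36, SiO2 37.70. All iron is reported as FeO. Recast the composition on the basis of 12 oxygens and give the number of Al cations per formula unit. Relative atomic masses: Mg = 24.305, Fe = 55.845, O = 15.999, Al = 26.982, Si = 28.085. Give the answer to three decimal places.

MgO: 5.05/40.304 = 0.12530 mol → 0.12530 mol Mg, 0.12530 mol O.
FeO: 36.06/71.844 = 0.50192 mol → 0.50192 mol Fe, 0.50192 mol O.
Al2O3: 21.36/101.961 = 0.20949 mol → 0.41898 mol Al, 0.62847 mol O.
SiO2: 37.70/60.083 = 0.62747 mol → 0.62747 mol Si, 1.25494 mol O.
Total oxygen = 2.51063 mol. Normalization factor = 12/2.51063 = 4.77968.
Al per 12 O = 0.41898 × 4.77968 = 2.003.

2.003 Al apfu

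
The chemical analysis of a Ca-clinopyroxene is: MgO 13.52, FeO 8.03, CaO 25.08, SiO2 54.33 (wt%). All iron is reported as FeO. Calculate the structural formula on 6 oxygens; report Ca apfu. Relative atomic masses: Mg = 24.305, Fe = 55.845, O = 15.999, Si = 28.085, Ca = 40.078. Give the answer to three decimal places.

MgO: 13.52/40.304 = 0.33545 mol → 0.33545 mol Mg, 0.33545 mol O.
FeO: 8.03/71.844 = 0.11177 mol → 0.11177 mol Fe, 0.11177 mol O.
CaO: 25.08/56.077 = 0.44724 mol → 0.44724 mol Ca, 0.44724 mol O.
SiO2: 54.33/60.083 = 0.90425 mol → 0.90425 mol Si, 1.80850 mol O.
Total oxygen = 2.70296 mol. Normalization factor = 6/2.70296 = 2.21979.
Ca per 6 O = 0.44724 × 2.21979 = 0.993.

0.993 Ca apfu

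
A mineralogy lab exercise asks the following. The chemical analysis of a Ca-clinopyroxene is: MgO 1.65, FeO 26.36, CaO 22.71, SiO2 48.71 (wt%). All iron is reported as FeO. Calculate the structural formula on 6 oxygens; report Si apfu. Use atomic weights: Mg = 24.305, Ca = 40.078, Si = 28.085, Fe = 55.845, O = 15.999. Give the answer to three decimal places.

1.998 Si apfu

MgO: 1.65/40.304 = 0.04094 mol → 0.04094 mol Mg, 0.04094 mol O.
FeO: 26.36/71.844 = 0.36691 mol → 0.36691 mol Fe, 0.36691 mol O.
CaO: 22.71/56.077 = 0.40498 mol → 0.40498 mol Ca, 0.40498 mol O.
SiO2: 48.71/60.083 = 0.81071 mol → 0.81071 mol Si, 1.62142 mol O.
Total oxygen = 2.43425 mol. Normalization factor = 6/2.43425 = 2.46482.
Si per 6 O = 0.81071 × 2.46482 = 1.998.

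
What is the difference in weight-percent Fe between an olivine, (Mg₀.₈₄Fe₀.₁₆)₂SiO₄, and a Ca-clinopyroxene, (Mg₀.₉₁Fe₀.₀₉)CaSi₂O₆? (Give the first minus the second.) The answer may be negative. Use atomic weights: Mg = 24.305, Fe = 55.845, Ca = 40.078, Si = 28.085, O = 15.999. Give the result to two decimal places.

9.56 percentage points

Fe in (Mg₀.₈₄Fe₀.₁₆)₂SiO₄: molar mass 150.784 g/mol; 0.32×55.845 = 17.870 g → 11.85 wt%.
Fe in (Mg₀.₉₁Fe₀.₀₉)CaSi₂O₆: molar mass 219.386 g/mol; 0.09×55.845 = 5.026 g → 2.29 wt%.
Difference = 11.85 − 2.29 = 9.56 percentage points.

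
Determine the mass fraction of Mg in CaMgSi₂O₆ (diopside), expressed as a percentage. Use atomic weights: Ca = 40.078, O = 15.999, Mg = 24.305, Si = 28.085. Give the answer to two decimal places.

11.22 wt%

M(CaMgSi₂O₆) = 216.547 g/mol.
Mg contributes 1 × 24.305 = 24.305 g per mole.
24.305/216.547 = 0.1122 → 11.22%.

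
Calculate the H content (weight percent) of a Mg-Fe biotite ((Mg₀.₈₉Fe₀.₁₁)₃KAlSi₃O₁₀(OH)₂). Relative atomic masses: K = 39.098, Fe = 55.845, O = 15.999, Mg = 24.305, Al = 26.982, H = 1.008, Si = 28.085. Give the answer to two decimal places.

0.47 weight percent

Formula mass = 2.67·24.305 + 0.33·55.845 + 1·39.098 + 1·26.982 + 3·28.085 + 12·15.999 + 2·1.008 = 427.662 g/mol, of which 2.016 g is H.
So H makes up 2.016/427.662 = 0.0047 of the mass, i.e. 0.47%.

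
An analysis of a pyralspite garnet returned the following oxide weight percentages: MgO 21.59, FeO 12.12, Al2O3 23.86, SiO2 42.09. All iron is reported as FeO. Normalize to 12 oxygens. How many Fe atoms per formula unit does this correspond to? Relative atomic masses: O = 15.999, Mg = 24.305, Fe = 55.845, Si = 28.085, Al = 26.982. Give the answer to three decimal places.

0.721 Fe apfu

21.59 wt% MgO ÷ 40.304 g/mol = 0.53568 mol, giving 0.53568 Mg and 0.53568 O.
12.12 wt% FeO ÷ 71.844 g/mol = 0.16870 mol, giving 0.16870 Fe and 0.16870 O.
23.86 wt% Al2O3 ÷ 101.961 g/mol = 0.23401 mol, giving 0.46802 Al and 0.70203 O.
42.09 wt% SiO2 ÷ 60.083 g/mol = 0.70053 mol, giving 0.70053 Si and 1.40106 O.
Oxygen sums to 2.80747; scaling by 12/2.80747 = 4.27431 puts the formula on 12 O.
Fe: 0.16870 × 4.27431 = 0.721 atoms per formula unit.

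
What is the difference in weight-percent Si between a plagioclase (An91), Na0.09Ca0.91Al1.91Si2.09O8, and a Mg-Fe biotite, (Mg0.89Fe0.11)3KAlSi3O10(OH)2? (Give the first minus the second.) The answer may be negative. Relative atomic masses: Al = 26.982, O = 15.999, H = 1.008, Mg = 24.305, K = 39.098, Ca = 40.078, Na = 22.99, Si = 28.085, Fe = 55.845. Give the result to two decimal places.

1.51 percentage points

First mineral: 58.698 g Si in 276.765 g formula = 21.21 wt% Si.
Second mineral: 84.255 g Si in 427.662 g formula = 19.70 wt% Si.
21.21% − 19.70% gives a difference of 1.51 percentage points.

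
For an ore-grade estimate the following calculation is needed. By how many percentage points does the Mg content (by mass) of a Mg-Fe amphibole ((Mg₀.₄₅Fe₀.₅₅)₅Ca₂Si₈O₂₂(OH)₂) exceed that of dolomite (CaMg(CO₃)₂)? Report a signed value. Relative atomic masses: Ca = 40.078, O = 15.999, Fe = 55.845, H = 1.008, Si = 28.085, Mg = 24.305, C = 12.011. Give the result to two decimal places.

-7.10 percentage points

M((Mg₀.₄₅Fe₀.₅₅)₅Ca₂Si₈O₂₂(OH)₂) = 899.088 g/mol, so wt% Mg = 54.686/899.088 × 100 = 6.08%.
M(CaMg(CO₃)₂) = 184.399 g/mol, so wt% Mg = 24.305/184.399 × 100 = 13.18%.
6.08 − 13.18 = -7.10 pp.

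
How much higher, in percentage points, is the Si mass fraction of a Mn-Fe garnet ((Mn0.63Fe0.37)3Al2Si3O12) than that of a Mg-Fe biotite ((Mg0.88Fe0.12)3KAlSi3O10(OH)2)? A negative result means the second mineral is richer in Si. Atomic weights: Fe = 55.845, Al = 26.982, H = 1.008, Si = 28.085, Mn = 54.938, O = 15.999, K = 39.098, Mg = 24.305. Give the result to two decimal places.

First mineral: 84.255 g Si in 496.028 g formula = 16.99 wt% Si.
Second mineral: 84.255 g Si in 428.608 g formula = 19.66 wt% Si.
16.99% − 19.66% gives a difference of -2.67 percentage points.

-2.67 percentage points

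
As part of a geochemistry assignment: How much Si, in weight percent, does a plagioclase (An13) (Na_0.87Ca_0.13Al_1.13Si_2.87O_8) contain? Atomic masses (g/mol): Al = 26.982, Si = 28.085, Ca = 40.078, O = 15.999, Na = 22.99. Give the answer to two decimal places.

30.50 weight percent

Molar mass of Na_0.87Ca_0.13Al_1.13Si_2.87O_8: 0.87×22.99 + 0.13×40.078 + 1.13×26.982 + 2.87×28.085 + 8×15.999 = 264.297 g/mol.
Mass of Si per formula unit: 2.87 × 28.085 = 80.604 g.
Weight fraction Si = 80.604 / 264.297 = 0.3050.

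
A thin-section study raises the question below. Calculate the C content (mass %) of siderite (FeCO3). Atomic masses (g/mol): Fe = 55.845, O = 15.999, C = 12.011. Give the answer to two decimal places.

Formula mass = 1*55.845 + 1*12.011 + 3*15.999 = 115.853 g/mol, of which 12.011 g is C.
So C makes up 12.011/115.853 = 0.1037 of the mass, i.e. 10.37%.

10.37 mass %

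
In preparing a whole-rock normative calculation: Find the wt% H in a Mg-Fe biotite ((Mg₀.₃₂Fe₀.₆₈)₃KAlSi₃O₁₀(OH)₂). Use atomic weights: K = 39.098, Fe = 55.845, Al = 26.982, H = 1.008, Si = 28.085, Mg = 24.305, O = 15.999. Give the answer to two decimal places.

M((Mg₀.₃₂Fe₀.₆₈)₃KAlSi₃O₁₀(OH)₂) = 481.596 g/mol.
H contributes 2 × 1.008 = 2.016 g per mole.
2.016/481.596 = 0.0042 → 0.42%.

0.42 weight percent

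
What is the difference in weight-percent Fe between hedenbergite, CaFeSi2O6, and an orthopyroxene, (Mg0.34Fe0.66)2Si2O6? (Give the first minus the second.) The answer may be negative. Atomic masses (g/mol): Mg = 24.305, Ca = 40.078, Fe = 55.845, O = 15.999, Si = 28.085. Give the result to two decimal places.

-7.90 percentage points

First mineral: 55.845 g Fe in 248.087 g formula = 22.51 wt% Fe.
Second mineral: 73.715 g Fe in 242.407 g formula = 30.41 wt% Fe.
22.51% − 30.41% gives a difference of -7.90 percentage points.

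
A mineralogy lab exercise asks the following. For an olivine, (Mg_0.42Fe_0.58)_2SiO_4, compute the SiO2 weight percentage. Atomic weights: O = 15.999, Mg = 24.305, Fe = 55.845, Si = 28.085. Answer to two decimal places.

Formula mass = 177.277 g/mol.
1 Si → 1.0000 mol SiO2 per formula unit; M(SiO2) = 60.083, so SiO2 mass = 60.083 g.
60.083/177.277 × 100 = 33.89 wt%.

33.89 wt%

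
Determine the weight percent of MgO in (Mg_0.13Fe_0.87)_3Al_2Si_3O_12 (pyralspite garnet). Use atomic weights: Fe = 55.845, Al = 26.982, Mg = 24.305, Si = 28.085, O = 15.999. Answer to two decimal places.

Molar mass of (Mg_0.13Fe_0.87)_3Al_2Si_3O_12 = 0.39·24.305 + 2.61·55.845 + 2·26.982 + 3·28.085 + 12·15.999 = 485.441 g/mol.
Each formula unit contains 0.39 Mg, equivalent to 0.39/1 = 0.3900 mol MgO.
M(MgO) = 1×24.305 + 1×15.999 = 40.304 g/mol.
Mass of MgO per formula unit = 0.3900 × 40.304 = 15.719 g.
MgO wt% = 15.719 / 485.441 × 100 = 3.24%.

3.24 wt%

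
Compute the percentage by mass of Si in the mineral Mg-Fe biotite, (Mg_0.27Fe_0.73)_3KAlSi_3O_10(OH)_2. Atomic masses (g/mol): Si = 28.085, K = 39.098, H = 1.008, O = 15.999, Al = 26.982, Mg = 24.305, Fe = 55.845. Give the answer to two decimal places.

17.32 weight percent

M((Mg_0.27Fe_0.73)_3KAlSi_3O_10(OH)_2) = 486.327 g/mol.
Si contributes 3 × 28.085 = 84.255 g per mole.
84.255/486.327 = 0.1732 → 17.32%.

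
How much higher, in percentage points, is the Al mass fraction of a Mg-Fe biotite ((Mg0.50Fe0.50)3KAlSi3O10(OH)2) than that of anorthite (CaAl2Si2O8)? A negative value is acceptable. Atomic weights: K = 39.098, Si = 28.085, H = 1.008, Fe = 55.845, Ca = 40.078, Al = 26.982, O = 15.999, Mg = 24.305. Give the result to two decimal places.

-13.59 percentage points

M((Mg0.50Fe0.50)3KAlSi3O10(OH)2) = 464.564 g/mol, so wt% Al = 26.982/464.564 × 100 = 5.81%.
M(CaAl2Si2O8) = 278.204 g/mol, so wt% Al = 53.964/278.204 × 100 = 19.40%.
5.81 − 19.40 = -13.59 pp.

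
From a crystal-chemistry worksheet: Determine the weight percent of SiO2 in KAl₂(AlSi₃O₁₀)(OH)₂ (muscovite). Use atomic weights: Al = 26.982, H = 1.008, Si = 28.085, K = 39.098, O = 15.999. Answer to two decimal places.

45.25 wt%

Formula mass = 398.303 g/mol.
3 Si → 3.0000 mol SiO2 per formula unit; M(SiO2) = 60.083, so SiO2 mass = 180.249 g.
180.249/398.303 × 100 = 45.25 wt%.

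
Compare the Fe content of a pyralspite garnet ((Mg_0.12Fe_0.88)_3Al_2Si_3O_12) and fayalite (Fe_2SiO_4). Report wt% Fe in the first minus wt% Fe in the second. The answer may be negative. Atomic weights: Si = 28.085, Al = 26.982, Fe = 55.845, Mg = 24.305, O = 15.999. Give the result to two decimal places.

-24.50 percentage points

M((Mg_0.12Fe_0.88)_3Al_2Si_3O_12) = 486.388 g/mol, so wt% Fe = 147.431/486.388 × 100 = 30.31%.
M(Fe_2SiO_4) = 203.771 g/mol, so wt% Fe = 111.690/203.771 × 100 = 54.81%.
30.31 − 54.81 = -24.50 pp.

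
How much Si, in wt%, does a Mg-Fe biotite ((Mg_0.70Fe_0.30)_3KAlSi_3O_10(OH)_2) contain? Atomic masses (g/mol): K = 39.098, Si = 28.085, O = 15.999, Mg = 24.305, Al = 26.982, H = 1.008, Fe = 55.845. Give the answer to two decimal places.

18.91 wt%

Formula mass = 2.10×24.305 + 0.90×55.845 + 1×39.098 + 1×26.982 + 3×28.085 + 12×15.999 + 2×1.008 = 445.640 g/mol, of which 84.255 g is Si.
So Si makes up 84.255/445.640 = 0.1891 of the mass, i.e. 18.91%.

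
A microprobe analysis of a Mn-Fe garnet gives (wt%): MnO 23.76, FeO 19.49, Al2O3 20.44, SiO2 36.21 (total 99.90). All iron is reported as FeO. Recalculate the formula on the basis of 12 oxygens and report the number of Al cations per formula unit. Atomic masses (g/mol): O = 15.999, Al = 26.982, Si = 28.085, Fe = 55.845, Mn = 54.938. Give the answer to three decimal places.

1.994 Al apfu

23.76 wt% MnO ÷ 70.937 g/mol = 0.33495 mol, giving 0.33495 Mn and 0.33495 O.
19.49 wt% FeO ÷ 71.844 g/mol = 0.27128 mol, giving 0.27128 Fe and 0.27128 O.
20.44 wt% Al2O3 ÷ 101.961 g/mol = 0.20047 mol, giving 0.40094 Al and 0.60141 O.
36.21 wt% SiO2 ÷ 60.083 g/mol = 0.60267 mol, giving 0.60267 Si and 1.20534 O.
Oxygen sums to 2.41298; scaling by 12/2.41298 = 4.97310 puts the formula on 12 O.
Al: 0.40094 × 4.97310 = 1.994 atoms per formula unit.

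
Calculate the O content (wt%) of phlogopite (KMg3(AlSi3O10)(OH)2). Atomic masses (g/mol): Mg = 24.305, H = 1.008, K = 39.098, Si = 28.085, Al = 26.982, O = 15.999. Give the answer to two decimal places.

46.01 wt%

Formula mass = 1·39.098 + 3·24.305 + 1·26.982 + 3·28.085 + 12·15.999 + 2·1.008 = 417.254 g/mol, of which 191.988 g is O.
So O makes up 191.988/417.254 = 0.4601 of the mass, i.e. 46.01%.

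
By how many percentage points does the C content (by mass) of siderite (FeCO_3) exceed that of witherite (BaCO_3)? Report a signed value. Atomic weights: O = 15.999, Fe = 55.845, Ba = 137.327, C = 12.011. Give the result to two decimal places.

4.28 percentage points

First mineral: 12.011 g C in 115.853 g formula = 10.37 wt% C.
Second mineral: 12.011 g C in 197.335 g formula = 6.09 wt% C.
10.37% − 6.09% gives a difference of 4.28 percentage points.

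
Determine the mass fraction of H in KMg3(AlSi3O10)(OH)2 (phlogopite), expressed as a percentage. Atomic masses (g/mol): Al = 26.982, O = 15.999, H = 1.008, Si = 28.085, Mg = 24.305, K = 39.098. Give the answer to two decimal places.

M(KMg3(AlSi3O10)(OH)2) = 417.254 g/mol.
H contributes 2 × 1.008 = 2.016 g per mole.
2.016/417.254 = 0.0048 → 0.48%.

0.48 weight percent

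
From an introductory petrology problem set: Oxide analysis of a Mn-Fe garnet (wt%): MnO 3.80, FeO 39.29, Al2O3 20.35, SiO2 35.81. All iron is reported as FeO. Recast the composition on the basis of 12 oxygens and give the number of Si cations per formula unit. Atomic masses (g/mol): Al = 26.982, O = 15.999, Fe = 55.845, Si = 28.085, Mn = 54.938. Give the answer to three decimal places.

2.991 Si apfu

3.80 wt% MnO ÷ 70.937 g/mol = 0.05357 mol, giving 0.05357 Mn and 0.05357 O.
39.29 wt% FeO ÷ 71.844 g/mol = 0.54688 mol, giving 0.54688 Fe and 0.54688 O.
20.35 wt% Al2O3 ÷ 101.961 g/mol = 0.19959 mol, giving 0.39918 Al and 0.59877 O.
35.81 wt% SiO2 ÷ 60.083 g/mol = 0.59601 mol, giving 0.59601 Si and 1.19202 O.
Oxygen sums to 2.39124; scaling by 12/2.39124 = 5.01832 puts the formula on 12 O.
Si: 0.59601 × 5.01832 = 2.991 atoms per formula unit.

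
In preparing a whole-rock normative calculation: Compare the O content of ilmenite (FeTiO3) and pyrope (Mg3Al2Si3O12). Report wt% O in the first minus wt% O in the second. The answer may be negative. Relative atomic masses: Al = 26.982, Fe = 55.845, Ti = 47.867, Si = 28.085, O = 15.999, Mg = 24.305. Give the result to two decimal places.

M(FeTiO3) = 151.709 g/mol, so wt% O = 47.997/151.709 × 100 = 31.64%.
M(Mg3Al2Si3O12) = 403.122 g/mol, so wt% O = 191.988/403.122 × 100 = 47.63%.
31.64 − 47.63 = -15.99 pp.

-15.99 percentage points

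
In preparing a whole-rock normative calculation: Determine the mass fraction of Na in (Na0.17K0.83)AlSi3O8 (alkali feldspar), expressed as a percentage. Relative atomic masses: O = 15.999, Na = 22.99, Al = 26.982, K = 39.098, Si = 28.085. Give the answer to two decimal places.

1.42 mass %

M((Na0.17K0.83)AlSi3O8) = 275.589 g/mol.
Na contributes 0.17 × 22.99 = 3.908 g per mole.
3.908/275.589 = 0.0142 → 1.42%.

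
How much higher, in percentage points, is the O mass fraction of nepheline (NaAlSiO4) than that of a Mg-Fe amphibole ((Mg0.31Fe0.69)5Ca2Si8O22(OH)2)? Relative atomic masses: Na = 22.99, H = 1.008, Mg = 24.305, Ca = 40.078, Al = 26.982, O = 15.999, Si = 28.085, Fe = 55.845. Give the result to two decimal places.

3.37 percentage points

First mineral: 63.996 g O in 142.053 g formula = 45.05 wt% O.
Second mineral: 383.976 g O in 921.166 g formula = 41.68 wt% O.
45.05% − 41.68% gives a difference of 3.37 percentage points.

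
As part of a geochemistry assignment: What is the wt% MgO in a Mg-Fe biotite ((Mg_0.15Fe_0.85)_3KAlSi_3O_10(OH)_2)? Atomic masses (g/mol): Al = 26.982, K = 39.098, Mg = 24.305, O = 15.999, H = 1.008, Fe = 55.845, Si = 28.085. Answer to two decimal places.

Formula mass = 497.681 g/mol.
0.45 Mg → 0.4500 mol MgO per formula unit; M(MgO) = 40.304, so MgO mass = 18.137 g.
18.137/497.681 × 100 = 3.64 wt%.

3.64 wt%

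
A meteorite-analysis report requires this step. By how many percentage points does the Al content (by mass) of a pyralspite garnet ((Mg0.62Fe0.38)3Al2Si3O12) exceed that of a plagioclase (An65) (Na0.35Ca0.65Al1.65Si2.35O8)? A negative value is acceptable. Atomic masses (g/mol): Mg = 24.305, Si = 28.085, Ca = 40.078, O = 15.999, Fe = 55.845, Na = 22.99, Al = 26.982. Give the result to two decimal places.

-4.04 percentage points

First mineral: 53.964 g Al in 439.078 g formula = 12.29 wt% Al.
Second mineral: 44.520 g Al in 272.609 g formula = 16.33 wt% Al.
12.29% − 16.33% gives a difference of -4.04 percentage points.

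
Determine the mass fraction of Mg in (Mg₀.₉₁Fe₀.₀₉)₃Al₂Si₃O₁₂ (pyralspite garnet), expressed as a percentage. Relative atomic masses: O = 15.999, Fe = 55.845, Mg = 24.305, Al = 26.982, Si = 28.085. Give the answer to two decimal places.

16.12 mass %

Formula mass = 2.73*24.305 + 0.27*55.845 + 2*26.982 + 3*28.085 + 12*15.999 = 411.638 g/mol, of which 66.353 g is Mg.
So Mg makes up 66.353/411.638 = 0.1612 of the mass, i.e. 16.12%.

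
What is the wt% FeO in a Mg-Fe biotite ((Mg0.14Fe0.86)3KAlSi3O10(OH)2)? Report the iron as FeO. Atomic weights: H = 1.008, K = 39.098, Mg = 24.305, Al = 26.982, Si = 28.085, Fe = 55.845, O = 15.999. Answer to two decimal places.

Molar mass of (Mg0.14Fe0.86)3KAlSi3O10(OH)2 = 0.42×24.305 + 2.58×55.845 + 1×39.098 + 1×26.982 + 3×28.085 + 12×15.999 + 2×1.008 = 498.627 g/mol.
Each formula unit contains 2.58 Fe, equivalent to 2.58/1 = 2.5800 mol FeO.
M(FeO) = 1×55.845 + 1×15.999 = 71.844 g/mol.
Mass of FeO per formula unit = 2.5800 × 71.844 = 185.358 g.
FeO wt% = 185.358 / 498.627 × 100 = 37.17%.

37.17 wt%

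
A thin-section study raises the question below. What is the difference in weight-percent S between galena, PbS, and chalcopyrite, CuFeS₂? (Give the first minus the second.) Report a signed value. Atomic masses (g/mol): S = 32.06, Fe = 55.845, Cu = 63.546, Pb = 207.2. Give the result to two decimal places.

M(PbS) = 239.260 g/mol, so wt% S = 32.060/239.260 × 100 = 13.40%.
M(CuFeS₂) = 183.511 g/mol, so wt% S = 64.120/183.511 × 100 = 34.94%.
13.40 − 34.94 = -21.54 pp.

-21.54 percentage points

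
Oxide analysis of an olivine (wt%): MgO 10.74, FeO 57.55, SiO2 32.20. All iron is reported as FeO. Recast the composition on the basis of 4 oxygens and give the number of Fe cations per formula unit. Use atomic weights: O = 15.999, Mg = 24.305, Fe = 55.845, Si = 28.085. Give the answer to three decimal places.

1.498 Fe apfu

MgO (M=40.304): mol = 0.26647; Mg = 0.26647, O = 0.26647.
FeO (M=71.844): mol = 0.80104; Fe = 0.80104, O = 0.80104.
SiO2 (M=60.083): mol = 0.53593; Si = 0.53593, O = 1.07186.
ΣO = 2.13937; factor = 4/ΣO = 1.86971.
Fe apfu = 0.80104 × 1.86971 = 1.498.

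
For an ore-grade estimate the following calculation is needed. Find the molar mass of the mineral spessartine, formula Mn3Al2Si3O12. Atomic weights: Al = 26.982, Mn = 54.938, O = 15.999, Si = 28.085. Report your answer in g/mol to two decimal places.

M = 3·54.938 + 2·26.982 + 3·28.085 + 12·15.999

495.02 g/mol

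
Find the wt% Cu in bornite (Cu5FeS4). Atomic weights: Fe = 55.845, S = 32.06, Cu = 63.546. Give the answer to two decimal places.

63.32 wt%

Formula mass = 5×63.546 + 1×55.845 + 4×32.06 = 501.815 g/mol, of which 317.730 g is Cu.
So Cu makes up 317.730/501.815 = 0.6332 of the mass, i.e. 63.32%.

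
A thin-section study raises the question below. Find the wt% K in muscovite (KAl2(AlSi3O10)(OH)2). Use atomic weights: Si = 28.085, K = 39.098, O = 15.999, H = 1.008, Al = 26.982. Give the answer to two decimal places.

Molar mass of KAl2(AlSi3O10)(OH)2: 1·39.098 + 3·26.982 + 3·28.085 + 12·15.999 + 2·1.008 = 398.303 g/mol.
Mass of K per formula unit: 1 × 39.098 = 39.098 g.
Weight fraction K = 39.098 / 398.303 = 0.0982.

9.82 mass %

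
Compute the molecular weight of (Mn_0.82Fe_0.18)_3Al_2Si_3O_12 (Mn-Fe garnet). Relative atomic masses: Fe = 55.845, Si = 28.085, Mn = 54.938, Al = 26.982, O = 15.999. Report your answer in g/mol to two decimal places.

495.51 g/mol

The formula mass is the sum 2.46*54.938 + 0.54*55.845 + 2*26.982 + 3*28.085 + 12*15.999.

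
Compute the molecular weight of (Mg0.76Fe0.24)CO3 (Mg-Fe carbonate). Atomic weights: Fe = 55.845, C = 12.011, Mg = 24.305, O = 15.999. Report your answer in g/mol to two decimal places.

The formula mass is the sum 0.76*24.305 + 0.24*55.845 + 1*12.011 + 3*15.999.

91.88 g/mol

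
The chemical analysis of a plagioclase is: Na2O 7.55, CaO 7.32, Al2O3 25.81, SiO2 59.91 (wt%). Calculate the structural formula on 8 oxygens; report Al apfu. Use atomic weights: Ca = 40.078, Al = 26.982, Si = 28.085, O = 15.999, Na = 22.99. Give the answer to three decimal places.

7.55 wt% Na2O ÷ 61.979 g/mol = 0.12182 mol, giving 0.24364 Na and 0.12182 O.
7.32 wt% CaO ÷ 56.077 g/mol = 0.13053 mol, giving 0.13053 Ca and 0.13053 O.
25.81 wt% Al2O3 ÷ 101.961 g/mol = 0.25314 mol, giving 0.50628 Al and 0.75942 O.
59.91 wt% SiO2 ÷ 60.083 g/mol = 0.99712 mol, giving 0.99712 Si and 1.99424 O.
Oxygen sums to 3.00601; scaling by 8/3.00601 = 2.66134 puts the formula on 8 O.
Al: 0.50628 × 2.66134 = 1.347 atoms per formula unit.

1.347 Al apfu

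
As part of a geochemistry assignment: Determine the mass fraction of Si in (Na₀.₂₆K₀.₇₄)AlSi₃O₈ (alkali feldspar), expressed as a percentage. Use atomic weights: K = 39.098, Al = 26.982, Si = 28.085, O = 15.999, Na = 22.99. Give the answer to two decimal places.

Molar mass of (Na₀.₂₆K₀.₇₄)AlSi₃O₈: 0.26*22.99 + 0.74*39.098 + 1*26.982 + 3*28.085 + 8*15.999 = 274.139 g/mol.
Mass of Si per formula unit: 3 × 28.085 = 84.255 g.
Weight fraction Si = 84.255 / 274.139 = 0.3073.

30.73 wt%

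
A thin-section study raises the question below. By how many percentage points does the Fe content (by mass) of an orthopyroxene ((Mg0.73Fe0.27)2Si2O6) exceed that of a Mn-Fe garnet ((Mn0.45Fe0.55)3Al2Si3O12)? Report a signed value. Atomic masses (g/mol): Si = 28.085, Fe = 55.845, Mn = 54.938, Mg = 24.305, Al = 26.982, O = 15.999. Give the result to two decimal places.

-4.71 percentage points

M((Mg0.73Fe0.27)2Si2O6) = 217.806 g/mol, so wt% Fe = 30.156/217.806 × 100 = 13.85%.
M((Mn0.45Fe0.55)3Al2Si3O12) = 496.518 g/mol, so wt% Fe = 92.144/496.518 × 100 = 18.56%.
13.85 − 18.56 = -4.71 pp.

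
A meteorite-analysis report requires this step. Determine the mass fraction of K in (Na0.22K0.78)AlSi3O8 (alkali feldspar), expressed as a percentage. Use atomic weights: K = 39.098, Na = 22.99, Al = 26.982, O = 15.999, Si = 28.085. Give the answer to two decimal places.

M((Na0.22K0.78)AlSi3O8) = 274.783 g/mol.
K contributes 0.78 × 39.098 = 30.496 g per mole.
30.496/274.783 = 0.1110 → 11.10%.

11.10 mass %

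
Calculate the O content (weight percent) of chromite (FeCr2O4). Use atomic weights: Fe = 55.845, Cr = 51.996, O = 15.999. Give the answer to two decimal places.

28.59 weight percent

Formula mass = 1·55.845 + 2·51.996 + 4·15.999 = 223.833 g/mol, of which 63.996 g is O.
So O makes up 63.996/223.833 = 0.2859 of the mass, i.e. 28.59%.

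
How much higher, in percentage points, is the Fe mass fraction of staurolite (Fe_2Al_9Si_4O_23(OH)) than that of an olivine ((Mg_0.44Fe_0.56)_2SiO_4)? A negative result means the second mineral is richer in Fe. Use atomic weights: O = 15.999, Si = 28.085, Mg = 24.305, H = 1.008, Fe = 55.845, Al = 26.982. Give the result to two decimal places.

-22.42 percentage points

Fe in Fe_2Al_9Si_4O_23(OH): molar mass 851.852 g/mol; 2×55.845 = 111.690 g → 13.11 wt%.
Fe in (Mg_0.44Fe_0.56)_2SiO_4: molar mass 176.016 g/mol; 1.12×55.845 = 62.546 g → 35.53 wt%.
Difference = 13.11 − 35.53 = -22.42 percentage points.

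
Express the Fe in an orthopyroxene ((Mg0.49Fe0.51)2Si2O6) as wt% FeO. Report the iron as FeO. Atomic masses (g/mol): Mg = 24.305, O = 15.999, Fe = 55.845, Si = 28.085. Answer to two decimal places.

Formula mass = 232.945 g/mol.
1.02 Fe → 1.0200 mol FeO per formula unit; M(FeO) = 71.844, so FeO mass = 73.281 g.
73.281/232.945 × 100 = 31.46 wt%.

31.46 wt%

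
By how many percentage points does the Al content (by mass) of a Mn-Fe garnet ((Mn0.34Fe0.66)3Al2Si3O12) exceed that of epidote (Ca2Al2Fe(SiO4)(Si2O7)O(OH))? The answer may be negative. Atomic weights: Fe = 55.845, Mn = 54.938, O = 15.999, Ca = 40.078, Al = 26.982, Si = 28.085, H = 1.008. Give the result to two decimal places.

First mineral: 53.964 g Al in 496.817 g formula = 10.86 wt% Al.
Second mineral: 53.964 g Al in 483.215 g formula = 11.17 wt% Al.
10.86% − 11.17% gives a difference of -0.31 percentage points.

-0.31 percentage points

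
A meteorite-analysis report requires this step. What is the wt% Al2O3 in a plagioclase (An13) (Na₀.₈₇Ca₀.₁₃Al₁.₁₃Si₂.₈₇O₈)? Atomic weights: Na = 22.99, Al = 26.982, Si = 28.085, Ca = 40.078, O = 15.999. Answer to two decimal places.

21.80 wt%

Molar mass of Na₀.₈₇Ca₀.₁₃Al₁.₁₃Si₂.₈₇O₈ = 0.87×22.99 + 0.13×40.078 + 1.13×26.982 + 2.87×28.085 + 8×15.999 = 264.297 g/mol.
Each formula unit contains 1.13 Al, equivalent to 1.13/2 = 0.5650 mol Al2O3.
M(Al2O3) = 2×26.982 + 3×15.999 = 101.961 g/mol.
Mass of Al2O3 per formula unit = 0.5650 × 101.961 = 57.608 g.
Al2O3 wt% = 57.608 / 264.297 × 100 = 21.80%.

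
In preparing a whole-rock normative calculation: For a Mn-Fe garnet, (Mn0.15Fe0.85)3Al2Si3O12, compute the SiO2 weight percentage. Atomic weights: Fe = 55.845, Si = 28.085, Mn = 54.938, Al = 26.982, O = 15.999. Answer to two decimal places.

Formula mass = 497.334 g/mol.
3 Si → 3.0000 mol SiO2 per formula unit; M(SiO2) = 60.083, so SiO2 mass = 180.249 g.
180.249/497.334 × 100 = 36.24 wt%.

36.24 wt%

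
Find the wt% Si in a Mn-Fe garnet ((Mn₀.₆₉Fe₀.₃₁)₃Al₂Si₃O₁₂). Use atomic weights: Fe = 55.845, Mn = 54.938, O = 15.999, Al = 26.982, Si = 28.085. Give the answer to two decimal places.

16.99 wt%

M((Mn₀.₆₉Fe₀.₃₁)₃Al₂Si₃O₁₂) = 495.865 g/mol.
Si contributes 3 × 28.085 = 84.255 g per mole.
84.255/495.865 = 0.1699 → 16.99%.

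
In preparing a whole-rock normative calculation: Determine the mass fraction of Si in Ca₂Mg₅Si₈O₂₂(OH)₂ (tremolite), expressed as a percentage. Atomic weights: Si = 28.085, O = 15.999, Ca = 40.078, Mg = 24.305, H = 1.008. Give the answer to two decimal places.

Molar mass of Ca₂Mg₅Si₈O₂₂(OH)₂: 2×40.078 + 5×24.305 + 8×28.085 + 24×15.999 + 2×1.008 = 812.353 g/mol.
Mass of Si per formula unit: 8 × 28.085 = 224.680 g.
Weight fraction Si = 224.680 / 812.353 = 0.2766.

27.66 mass %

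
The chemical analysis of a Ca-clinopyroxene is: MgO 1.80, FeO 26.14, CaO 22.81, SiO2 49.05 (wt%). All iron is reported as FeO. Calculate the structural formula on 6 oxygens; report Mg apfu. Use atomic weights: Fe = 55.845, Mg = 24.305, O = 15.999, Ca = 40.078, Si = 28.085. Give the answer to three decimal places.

1.80 wt% MgO ÷ 40.304 g/mol = 0.04466 mol, giving 0.04466 Mg and 0.04466 O.
26.14 wt% FeO ÷ 71.844 g/mol = 0.36384 mol, giving 0.36384 Fe and 0.36384 O.
22.81 wt% CaO ÷ 56.077 g/mol = 0.40676 mol, giving 0.40676 Ca and 0.40676 O.
49.05 wt% SiO2 ÷ 60.083 g/mol = 0.81637 mol, giving 0.81637 Si and 1.63274 O.
Oxygen sums to 2.44800; scaling by 6/2.44800 = 2.45098 puts the formula on 6 O.
Mg: 0.04466 × 2.45098 = 0.109 atoms per formula unit.

0.109 Mg apfu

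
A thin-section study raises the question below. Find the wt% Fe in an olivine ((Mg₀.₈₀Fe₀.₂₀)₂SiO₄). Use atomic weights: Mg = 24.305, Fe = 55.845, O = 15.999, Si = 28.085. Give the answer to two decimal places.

14.57 mass %

Formula mass = 1.60·24.305 + 0.40·55.845 + 1·28.085 + 4·15.999 = 153.307 g/mol, of which 22.338 g is Fe.
So Fe makes up 22.338/153.307 = 0.1457 of the mass, i.e. 14.57%.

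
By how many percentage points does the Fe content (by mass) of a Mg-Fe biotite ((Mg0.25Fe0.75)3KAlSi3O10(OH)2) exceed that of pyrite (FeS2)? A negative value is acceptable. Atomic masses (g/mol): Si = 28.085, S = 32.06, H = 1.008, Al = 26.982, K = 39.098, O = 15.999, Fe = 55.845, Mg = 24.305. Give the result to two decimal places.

M((Mg0.25Fe0.75)3KAlSi3O10(OH)2) = 488.219 g/mol, so wt% Fe = 125.651/488.219 × 100 = 25.74%.
M(FeS2) = 119.965 g/mol, so wt% Fe = 55.845/119.965 × 100 = 46.55%.
25.74 − 46.55 = -20.81 pp.

-20.81 percentage points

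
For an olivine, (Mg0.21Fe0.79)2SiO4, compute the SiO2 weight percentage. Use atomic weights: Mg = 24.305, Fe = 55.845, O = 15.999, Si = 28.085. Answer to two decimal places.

31.54 wt%

Formula mass = 190.524 g/mol.
1 Si → 1.0000 mol SiO2 per formula unit; M(SiO2) = 60.083, so SiO2 mass = 60.083 g.
60.083/190.524 × 100 = 31.54 wt%.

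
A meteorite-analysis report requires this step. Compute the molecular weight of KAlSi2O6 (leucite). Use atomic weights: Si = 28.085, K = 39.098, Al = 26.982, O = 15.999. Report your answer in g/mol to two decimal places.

K: 1 × 39.098 = 39.0980
Al: 1 × 26.982 = 26.9820
Si: 2 × 28.085 = 56.1700
O: 6 × 15.999 = 95.9940
Summing the contributions gives the formula mass.

218.24 g/mol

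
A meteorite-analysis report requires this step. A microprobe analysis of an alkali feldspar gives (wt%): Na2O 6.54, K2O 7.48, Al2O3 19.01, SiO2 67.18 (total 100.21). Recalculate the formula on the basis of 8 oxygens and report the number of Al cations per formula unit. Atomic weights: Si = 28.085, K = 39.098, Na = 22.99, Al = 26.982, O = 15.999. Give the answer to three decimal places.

1.001 Al apfu

Na2O: 6.54/61.979 = 0.10552 mol → 0.21104 mol Na, 0.10552 mol O.
K2O: 7.48/94.195 = 0.07941 mol → 0.15882 mol K, 0.07941 mol O.
Al2O3: 19.01/101.961 = 0.18644 mol → 0.37288 mol Al, 0.55932 mol O.
SiO2: 67.18/60.083 = 1.11812 mol → 1.11812 mol Si, 2.23624 mol O.
Total oxygen = 2.98049 mol. Normalization factor = 8/2.98049 = 2.68412.
Al per 8 O = 0.37288 × 2.68412 = 1.001.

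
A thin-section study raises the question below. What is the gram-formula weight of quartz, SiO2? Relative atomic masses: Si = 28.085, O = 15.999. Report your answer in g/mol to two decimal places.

60.08 g/mol

M = 1·28.085 + 2·15.999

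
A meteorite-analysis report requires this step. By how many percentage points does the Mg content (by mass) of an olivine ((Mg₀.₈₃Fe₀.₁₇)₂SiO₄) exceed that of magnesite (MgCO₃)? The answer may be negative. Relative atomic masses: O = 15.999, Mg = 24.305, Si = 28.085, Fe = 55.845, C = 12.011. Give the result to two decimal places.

-2.18 percentage points

Mg in (Mg₀.₈₃Fe₀.₁₇)₂SiO₄: molar mass 151.415 g/mol; 1.66×24.305 = 40.346 g → 26.65 wt%.
Mg in MgCO₃: molar mass 84.313 g/mol; 1×24.305 = 24.305 g → 28.83 wt%.
Difference = 26.65 − 28.83 = -2.18 percentage points.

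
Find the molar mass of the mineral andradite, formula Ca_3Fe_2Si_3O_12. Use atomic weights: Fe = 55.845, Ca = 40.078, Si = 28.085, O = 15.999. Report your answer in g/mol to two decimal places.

M = 3×40.078 + 2×55.845 + 3×28.085 + 12×15.999

508.17 g/mol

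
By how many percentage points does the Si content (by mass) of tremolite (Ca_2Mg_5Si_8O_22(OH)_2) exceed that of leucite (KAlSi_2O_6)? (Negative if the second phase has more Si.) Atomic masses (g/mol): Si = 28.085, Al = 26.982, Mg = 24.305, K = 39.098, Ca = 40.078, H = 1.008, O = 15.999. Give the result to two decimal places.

M(Ca_2Mg_5Si_8O_22(OH)_2) = 812.353 g/mol, so wt% Si = 224.680/812.353 × 100 = 27.66%.
M(KAlSi_2O_6) = 218.244 g/mol, so wt% Si = 56.170/218.244 × 100 = 25.74%.
27.66 − 25.74 = 1.92 pp.

1.92 percentage points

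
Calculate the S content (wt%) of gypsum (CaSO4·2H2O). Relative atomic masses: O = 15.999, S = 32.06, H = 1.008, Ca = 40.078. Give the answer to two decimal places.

M(CaSO4·2H2O) = 172.164 g/mol.
S contributes 1 × 32.06 = 32.060 g per mole.
32.060/172.164 = 0.1862 → 18.62%.

18.62 wt%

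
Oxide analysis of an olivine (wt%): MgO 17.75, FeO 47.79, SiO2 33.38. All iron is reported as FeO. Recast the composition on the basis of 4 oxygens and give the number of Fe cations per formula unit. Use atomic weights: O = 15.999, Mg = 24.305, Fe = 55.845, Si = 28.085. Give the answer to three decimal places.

MgO: 17.75/40.304 = 0.44040 mol → 0.44040 mol Mg, 0.44040 mol O.
FeO: 47.79/71.844 = 0.66519 mol → 0.66519 mol Fe, 0.66519 mol O.
SiO2: 33.38/60.083 = 0.55556 mol → 0.55556 mol Si, 1.11112 mol O.
Total oxygen = 2.21671 mol. Normalization factor = 4/2.21671 = 1.80448.
Fe per 4 O = 0.66519 × 1.80448 = 1.200.

1.200 Fe apfu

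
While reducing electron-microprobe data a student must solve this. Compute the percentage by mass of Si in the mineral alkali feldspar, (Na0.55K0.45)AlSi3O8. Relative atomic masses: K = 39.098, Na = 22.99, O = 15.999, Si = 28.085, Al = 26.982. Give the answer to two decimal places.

Molar mass of (Na0.55K0.45)AlSi3O8: 0.55*22.99 + 0.45*39.098 + 1*26.982 + 3*28.085 + 8*15.999 = 269.468 g/mol.
Mass of Si per formula unit: 3 × 28.085 = 84.255 g.
Weight fraction Si = 84.255 / 269.468 = 0.3127.

31.27 mass %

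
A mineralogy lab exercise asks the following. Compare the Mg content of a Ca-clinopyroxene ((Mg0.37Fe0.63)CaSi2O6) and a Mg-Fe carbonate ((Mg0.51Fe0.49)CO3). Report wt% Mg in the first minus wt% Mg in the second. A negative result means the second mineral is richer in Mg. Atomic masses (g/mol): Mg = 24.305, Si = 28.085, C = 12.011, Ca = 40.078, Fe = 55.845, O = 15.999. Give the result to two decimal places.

Mg in (Mg0.37Fe0.63)CaSi2O6: molar mass 236.417 g/mol; 0.37×24.305 = 8.993 g → 3.80 wt%.
Mg in (Mg0.51Fe0.49)CO3: molar mass 99.768 g/mol; 0.51×24.305 = 12.396 g → 12.42 wt%.
Difference = 3.80 − 12.42 = -8.62 percentage points.

-8.62 percentage points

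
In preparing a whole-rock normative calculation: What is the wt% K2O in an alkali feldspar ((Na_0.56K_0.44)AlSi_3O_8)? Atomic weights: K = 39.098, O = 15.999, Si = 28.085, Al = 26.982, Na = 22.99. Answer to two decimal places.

7.69 wt%

M((Na_0.56K_0.44)AlSi_3O_8) = 269.307 g/mol; M(K2O) = 94.195 g/mol.
Moles K2O per formula unit = 0.44 K ÷ 2 = 0.2200.
K2O fraction = (0.2200 × 94.195) / 269.307 = 20.723/269.307 = 0.0769.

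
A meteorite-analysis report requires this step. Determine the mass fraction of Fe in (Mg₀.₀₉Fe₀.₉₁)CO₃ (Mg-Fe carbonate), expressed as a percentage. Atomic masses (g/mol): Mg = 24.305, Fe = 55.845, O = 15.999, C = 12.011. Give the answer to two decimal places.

44.97 weight percent

Molar mass of (Mg₀.₀₉Fe₀.₉₁)CO₃: 0.09·24.305 + 0.91·55.845 + 1·12.011 + 3·15.999 = 113.014 g/mol.
Mass of Fe per formula unit: 0.91 × 55.845 = 50.819 g.
Weight fraction Fe = 50.819 / 113.014 = 0.4497.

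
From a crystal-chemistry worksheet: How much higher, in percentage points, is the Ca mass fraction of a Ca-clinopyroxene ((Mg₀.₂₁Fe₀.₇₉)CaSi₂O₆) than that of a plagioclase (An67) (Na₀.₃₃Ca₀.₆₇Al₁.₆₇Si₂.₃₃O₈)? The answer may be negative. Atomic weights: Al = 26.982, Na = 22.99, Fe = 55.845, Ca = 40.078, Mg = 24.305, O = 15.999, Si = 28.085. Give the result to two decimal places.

6.76 percentage points

M((Mg₀.₂₁Fe₀.₇₉)CaSi₂O₆) = 241.464 g/mol, so wt% Ca = 40.078/241.464 × 100 = 16.60%.
M(Na₀.₃₃Ca₀.₆₇Al₁.₆₇Si₂.₃₃O₈) = 272.929 g/mol, so wt% Ca = 26.852/272.929 × 100 = 9.84%.
16.60 − 9.84 = 6.76 pp.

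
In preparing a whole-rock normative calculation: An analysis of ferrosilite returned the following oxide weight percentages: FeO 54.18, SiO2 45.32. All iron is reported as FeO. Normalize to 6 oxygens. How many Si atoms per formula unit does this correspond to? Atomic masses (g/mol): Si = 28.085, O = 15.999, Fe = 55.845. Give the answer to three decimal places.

54.18 wt% FeO ÷ 71.844 g/mol = 0.75413 mol, giving 0.75413 Fe and 0.75413 O.
45.32 wt% SiO2 ÷ 60.083 g/mol = 0.75429 mol, giving 0.75429 Si and 1.50858 O.
Oxygen sums to 2.26271; scaling by 6/2.26271 = 2.65169 puts the formula on 6 O.
Si: 0.75429 × 2.65169 = 2.000 atoms per formula unit.

2.000 Si apfu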